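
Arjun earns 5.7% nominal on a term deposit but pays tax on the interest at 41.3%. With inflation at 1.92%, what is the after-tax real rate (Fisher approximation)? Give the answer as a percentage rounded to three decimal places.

1.426%

After-tax nominal return = 5.7% × (1 − 0.413) = 3.3459%.
r ≈ 3.3459% − 1.92% → 1.426%.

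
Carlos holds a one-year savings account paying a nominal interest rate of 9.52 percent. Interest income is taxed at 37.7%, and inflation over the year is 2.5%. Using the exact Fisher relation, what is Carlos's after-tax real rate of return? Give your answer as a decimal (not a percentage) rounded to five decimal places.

0.03347

After-tax nominal return = 9.52% × (1 − 0.377) = 5.93096%.
1 + r = 1.0593096 / 1.02500 = 1.033473
After-tax real rate = 1.033473 − 1 → 0.03347.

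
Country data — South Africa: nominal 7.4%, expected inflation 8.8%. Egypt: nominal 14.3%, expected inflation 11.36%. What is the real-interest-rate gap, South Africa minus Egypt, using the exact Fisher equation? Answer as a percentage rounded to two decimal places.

South Africa: (1 + 0.0740)/(1 + 0.0880) − 1 = -1.2868%
Egypt: (1 + 0.1430)/(1 + 0.1136) − 1 = 2.6401%
Differential = -1.2868% − 2.6401% = -3.9269% → -3.93%.

-3.93%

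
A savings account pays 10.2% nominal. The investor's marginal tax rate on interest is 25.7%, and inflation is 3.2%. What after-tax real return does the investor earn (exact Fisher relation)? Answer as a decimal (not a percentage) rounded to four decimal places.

0.0424

After-tax nominal return = 10.2% × (1 − 0.257) = 7.5786%.
1 + r = 1.075786 / 1.03200 = 1.042428
After-tax real rate = 1.042428 − 1 → 0.0424.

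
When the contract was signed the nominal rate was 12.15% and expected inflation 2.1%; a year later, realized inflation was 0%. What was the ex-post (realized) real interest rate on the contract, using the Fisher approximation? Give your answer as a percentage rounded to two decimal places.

Ex-post: 12.15% − 0% = 12.150%
So the realized real rate is 12.15%.

12.15%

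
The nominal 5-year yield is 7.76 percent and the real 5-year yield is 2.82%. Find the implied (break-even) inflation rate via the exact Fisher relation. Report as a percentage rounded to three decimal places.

4.805%

(1 + π) = (1 + i)/(1 + r) = 1.07760 / 1.02820 = 1.0480451
Break-even inflation = 1.0480451 − 1 → 4.805%.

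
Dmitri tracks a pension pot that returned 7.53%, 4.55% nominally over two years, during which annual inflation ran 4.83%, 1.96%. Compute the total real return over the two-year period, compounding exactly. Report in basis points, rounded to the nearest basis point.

518 basis points

Nominal growth factor = 1.0753 × 1.0455 = 1.124226
Price-level growth factor = 1.0483 × 1.0196 = 1.068847
Real growth factor = 1.124226 / 1.068847 = 1.051812
Total real return = 1.051812 − 1 → 518 basis points.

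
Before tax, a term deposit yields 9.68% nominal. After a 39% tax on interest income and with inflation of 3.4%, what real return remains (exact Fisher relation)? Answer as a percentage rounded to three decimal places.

After-tax nominal return = 9.68% × (1 − 0.39) = 5.9048%.
1 + r = 1.059048 / 1.03400 = 1.024224
After-tax real rate = 1.024224 − 1 → 2.422%.

2.422%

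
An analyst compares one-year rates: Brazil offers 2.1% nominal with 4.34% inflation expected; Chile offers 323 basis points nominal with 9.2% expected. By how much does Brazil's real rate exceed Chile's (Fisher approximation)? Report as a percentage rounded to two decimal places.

3.73%

Brazil: 2.1% − 4.34% = -2.240%
Chile: 3.23% − 9.2% = -5.970%
Differential = 3.730% → 3.73%.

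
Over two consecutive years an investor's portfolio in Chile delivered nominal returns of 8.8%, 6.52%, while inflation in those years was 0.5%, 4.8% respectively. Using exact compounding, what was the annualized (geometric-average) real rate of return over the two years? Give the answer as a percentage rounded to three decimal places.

4.898%

Compound the nominal returns: 1.0880 × 1.0652 = 1.15893760.
Compound inflation: 1.0050 × 1.0480 = 1.05324000.
Deflate: 1.15893760 / 1.05324000 = 1.10035471.
Annualized real rate = 1.10035471^(1/2) − 1 = 4.8978% → 4.898%.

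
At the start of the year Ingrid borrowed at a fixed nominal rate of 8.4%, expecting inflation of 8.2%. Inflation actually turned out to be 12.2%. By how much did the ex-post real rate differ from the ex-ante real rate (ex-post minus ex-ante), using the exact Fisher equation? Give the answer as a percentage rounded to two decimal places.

-3.57%

Ex-ante: (1 + 0.0840)/(1 + 0.0820) − 1 = 0.1848%
Ex-post: (1 + 0.0840)/(1 + 0.1220) − 1 = -3.3868%
Difference (ex-post − ex-ante) = -3.5717% → -3.57%.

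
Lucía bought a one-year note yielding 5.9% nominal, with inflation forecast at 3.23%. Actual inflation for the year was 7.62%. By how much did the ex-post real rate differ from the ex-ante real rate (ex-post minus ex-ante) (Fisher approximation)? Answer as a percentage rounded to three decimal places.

Ex-ante: 5.9% − 3.23% = 2.670%
Ex-post: 5.9% − 7.62% = -1.720%
Difference (ex-post − ex-ante) = -4.3900% → -4.390%.

-4.390%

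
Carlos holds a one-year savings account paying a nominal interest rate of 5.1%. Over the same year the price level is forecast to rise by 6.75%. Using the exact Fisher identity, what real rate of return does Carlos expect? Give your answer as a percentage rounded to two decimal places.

By the Fisher identity, 1 + r = (1 + i)/(1 + π).
1 + r = 1.05100 / 1.06750 = 0.984543
r = 0.984543 − 1 = -1.5457%, i.e. -1.55%.

-1.55%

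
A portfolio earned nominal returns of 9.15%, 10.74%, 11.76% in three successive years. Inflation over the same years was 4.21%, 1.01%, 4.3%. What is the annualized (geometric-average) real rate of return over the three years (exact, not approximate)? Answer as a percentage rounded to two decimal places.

7.16%

Compound the nominal returns: 1.0915 × 1.1074 × 1.1176 = 1.35087341.
Compound inflation: 1.0421 × 1.0101 × 1.0430 = 1.09788809.
Deflate: 1.35087341 / 1.09788809 = 1.23042905.
Annualized real rate = 1.23042905^(1/3) − 1 = 7.1566% → 7.16%.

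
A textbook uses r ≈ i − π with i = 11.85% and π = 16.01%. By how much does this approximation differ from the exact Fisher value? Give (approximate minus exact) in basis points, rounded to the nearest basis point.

Approximate: r ≈ 11.850% − 16.010% = -4.1600%
Exact: (1 + 0.1185)/(1 + 0.1601) − 1 = -3.5859%
Error = -4.1600% − (-3.5859%) = -0.5741% → -57 basis points.

-57 basis points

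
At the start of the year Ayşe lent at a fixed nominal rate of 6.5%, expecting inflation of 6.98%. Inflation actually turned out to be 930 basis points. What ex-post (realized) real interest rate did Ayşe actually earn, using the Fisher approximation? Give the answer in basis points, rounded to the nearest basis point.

Ex-post: 6.5% − 9.3% = -2.800%
So the realized real rate is -280 basis points.

-280 basis points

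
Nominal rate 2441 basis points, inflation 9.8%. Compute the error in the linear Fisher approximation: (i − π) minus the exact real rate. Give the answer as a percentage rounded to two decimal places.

1.30%

Approximate: r ≈ 24.410% − 9.800% = 14.6100%
Exact: (1 + 0.2441)/(1 + 0.0980) − 1 = 13.3060%
Error = 14.6100% − 13.3060% = 1.3040% → 1.30%.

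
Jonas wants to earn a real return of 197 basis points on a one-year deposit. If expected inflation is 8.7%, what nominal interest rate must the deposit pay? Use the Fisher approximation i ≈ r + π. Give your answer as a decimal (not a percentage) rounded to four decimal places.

0.1067

i ≈ r + π = 1.97% + 8.7% = 0.1067.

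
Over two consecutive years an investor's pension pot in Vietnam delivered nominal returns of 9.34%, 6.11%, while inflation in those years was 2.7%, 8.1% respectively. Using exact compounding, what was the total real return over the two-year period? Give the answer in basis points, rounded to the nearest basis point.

451 basis points

Nominal growth factor = 1.0934 × 1.0611 = 1.160207
Price-level growth factor = 1.0270 × 1.0810 = 1.110187
Real growth factor = 1.160207 / 1.110187 = 1.045055
Total real return = 1.045055 − 1 → 451 basis points.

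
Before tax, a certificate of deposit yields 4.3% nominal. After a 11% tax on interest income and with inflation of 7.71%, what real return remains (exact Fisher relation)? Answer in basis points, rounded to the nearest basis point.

After-tax nominal return = 4.3% × (1 − 0.11) = 3.8270%.
1 + r = 1.03827 / 1.07710 = 0.963949
After-tax real rate = 0.963949 − 1 → -361 basis points.

-361 basis points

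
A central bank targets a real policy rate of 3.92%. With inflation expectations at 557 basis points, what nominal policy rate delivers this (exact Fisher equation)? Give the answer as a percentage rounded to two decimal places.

(1 + i) = (1 + r)(1 + π) = 1.03920 × 1.05570 = 1.09708344
i = 1.09708344 − 1, so the required nominal rate is 9.71%.

9.71%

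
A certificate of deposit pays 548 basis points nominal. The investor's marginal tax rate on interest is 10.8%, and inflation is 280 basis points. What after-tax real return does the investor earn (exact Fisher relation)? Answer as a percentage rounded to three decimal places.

After-tax nominal return = 5.48% × (1 − 0.108) = 4.88816%.
1 + r = 1.0488816 / 1.02800 = 1.020313
After-tax real rate = 1.020313 − 1 → 2.031%.

2.031%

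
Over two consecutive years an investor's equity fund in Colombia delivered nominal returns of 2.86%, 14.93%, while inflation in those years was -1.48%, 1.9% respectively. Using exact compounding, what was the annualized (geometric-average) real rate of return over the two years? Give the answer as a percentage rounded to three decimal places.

Compound the nominal returns: 1.0286 × 1.1493 = 1.18216998.
Compound inflation: 0.9852 × 1.0190 = 1.00391880.
Deflate: 1.18216998 / 1.00391880 = 1.17755538.
Annualized real rate = 1.17755538^(1/2) − 1 = 8.5152% → 8.515%.

8.515%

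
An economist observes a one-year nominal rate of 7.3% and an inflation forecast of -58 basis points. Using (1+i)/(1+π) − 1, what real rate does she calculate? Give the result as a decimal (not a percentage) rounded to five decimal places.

By the Fisher relation, 1 + r = (1 + i)/(1 + π).
1 + r = 1.07300 / 0.99420 = 1.079260
r = 1.079260 − 1 = 7.9260%, i.e. 0.07926.

0.07926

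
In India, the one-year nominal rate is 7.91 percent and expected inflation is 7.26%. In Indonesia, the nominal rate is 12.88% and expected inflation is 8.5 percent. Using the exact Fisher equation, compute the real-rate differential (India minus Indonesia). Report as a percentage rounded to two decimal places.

-3.43%

India: (1 + 0.0791)/(1 + 0.0726) − 1 = 0.6060%
Indonesia: (1 + 0.1288)/(1 + 0.0850) − 1 = 4.0369%
Differential = 0.6060% − 4.0369% = -3.4309% → -3.43%.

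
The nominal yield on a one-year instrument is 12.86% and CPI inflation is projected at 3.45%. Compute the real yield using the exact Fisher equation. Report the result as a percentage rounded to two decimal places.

By the Fisher equation, 1 + r = (1 + i)/(1 + π).
1 + r = 1.12860 / 1.03450 = 1.090962
r = 1.090962 − 1 = 9.0962%, i.e. 9.10%.

9.10%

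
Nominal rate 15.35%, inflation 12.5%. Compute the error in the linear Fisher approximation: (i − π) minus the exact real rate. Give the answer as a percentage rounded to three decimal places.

0.317%

Approximate: r ≈ 15.350% − 12.500% = 2.8500%
Exact: (1 + 0.1535)/(1 + 0.1250) − 1 = 2.5333%
Error = 2.8500% − 2.5333% = 0.3167% → 0.317%.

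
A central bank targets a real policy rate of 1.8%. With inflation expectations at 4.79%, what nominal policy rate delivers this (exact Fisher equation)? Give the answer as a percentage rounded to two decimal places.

6.68%

(1 + i) = (1 + r)(1 + π) = 1.01800 × 1.04790 = 1.0667622
i = 1.0667622 − 1, so the required nominal rate is 6.68%.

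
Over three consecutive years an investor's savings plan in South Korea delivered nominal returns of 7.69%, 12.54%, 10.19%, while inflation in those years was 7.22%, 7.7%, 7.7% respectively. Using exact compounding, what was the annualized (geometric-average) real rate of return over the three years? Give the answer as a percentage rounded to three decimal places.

2.401%

Nominal growth factor = 1.0769 × 1.1254 × 1.1019 = 1.33544028
Price-level growth factor = 1.0722 × 1.0770 × 1.0770 = 1.24367587
Real growth factor = 1.33544028 / 1.24367587 = 1.07378482
Annualized real rate = 1.07378482^(1/3) − 1 = 2.4014% → 2.401%.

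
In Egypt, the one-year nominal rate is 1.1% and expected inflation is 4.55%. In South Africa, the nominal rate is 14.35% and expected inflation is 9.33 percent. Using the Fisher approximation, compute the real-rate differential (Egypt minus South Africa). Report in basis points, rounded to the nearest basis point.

Egypt: 1.1% − 4.55% = -3.450%
South Africa: 14.35% − 9.33% = 5.020%
Differential = -8.470% → -847 basis points.

-847 basis points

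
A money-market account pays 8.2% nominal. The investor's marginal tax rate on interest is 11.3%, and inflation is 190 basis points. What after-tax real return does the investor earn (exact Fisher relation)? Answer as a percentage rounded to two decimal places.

After-tax nominal return = 8.2% × (1 − 0.113) = 7.2734%.
1 + r = 1.072734 / 1.01900 = 1.052732
After-tax real rate = 1.052732 − 1 → 5.27%.

5.27%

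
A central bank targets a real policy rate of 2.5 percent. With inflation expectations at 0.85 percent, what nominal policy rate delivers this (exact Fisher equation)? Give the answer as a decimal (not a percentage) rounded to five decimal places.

0.03371

(1 + i) = (1 + r)(1 + π) = 1.02500 × 1.00850 = 1.0337125
i = 1.0337125 − 1, so the required nominal rate is 0.03371.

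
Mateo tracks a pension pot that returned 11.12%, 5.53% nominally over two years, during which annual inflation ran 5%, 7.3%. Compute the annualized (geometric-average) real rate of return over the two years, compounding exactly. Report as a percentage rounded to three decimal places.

Compound the nominal returns: 1.1112 × 1.0553 = 1.17264936.
Compound inflation: 1.0500 × 1.0730 = 1.12665000.
Deflate: 1.17264936 / 1.12665000 = 1.04082844.
Annualized real rate = 1.04082844^(1/2) − 1 = 2.0210% → 2.021%.

2.021%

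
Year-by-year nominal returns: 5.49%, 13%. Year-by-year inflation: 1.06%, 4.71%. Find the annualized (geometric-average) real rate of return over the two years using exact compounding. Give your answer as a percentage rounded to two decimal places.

6.14%

Nominal growth factor = 1.0549 × 1.1300 = 1.19203700
Price-level growth factor = 1.0106 × 1.0471 = 1.05819926
Real growth factor = 1.19203700 / 1.05819926 = 1.12647688
Annualized real rate = 1.12647688^(1/2) − 1 = 6.1356% → 6.14%.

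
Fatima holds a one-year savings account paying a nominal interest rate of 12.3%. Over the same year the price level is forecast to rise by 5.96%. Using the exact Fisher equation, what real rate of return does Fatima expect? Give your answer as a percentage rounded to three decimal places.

5.983%

By the Fisher equation, 1 + r = (1 + i)/(1 + π).
1 + r = 1.12300 / 1.05960 = 1.059834
r = 1.059834 − 1 = 5.9834%, i.e. 5.983%.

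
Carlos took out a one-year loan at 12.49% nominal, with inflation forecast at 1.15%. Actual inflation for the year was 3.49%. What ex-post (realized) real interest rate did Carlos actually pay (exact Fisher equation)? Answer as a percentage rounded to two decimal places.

8.70%

Ex-post: (1 + 0.1249)/(1 + 0.0349) − 1 = 8.6965%
So the realized real rate is 8.70%.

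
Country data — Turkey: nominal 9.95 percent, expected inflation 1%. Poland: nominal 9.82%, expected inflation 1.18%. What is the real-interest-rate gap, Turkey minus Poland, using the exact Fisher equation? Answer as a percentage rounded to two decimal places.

Turkey: (1 + 0.0995)/(1 + 0.0100) − 1 = 8.8614%
Poland: (1 + 0.0982)/(1 + 0.0118) − 1 = 8.5392%
Differential = 8.8614% − 8.5392% = 0.3221% → 0.32%.

0.32%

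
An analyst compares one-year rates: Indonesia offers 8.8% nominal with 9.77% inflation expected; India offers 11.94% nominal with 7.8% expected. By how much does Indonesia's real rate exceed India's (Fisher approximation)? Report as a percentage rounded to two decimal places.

-5.11%

Indonesia: 8.8% − 9.77% = -0.970%
India: 11.94% − 7.8% = 4.140%
Differential = -5.110% → -5.11%.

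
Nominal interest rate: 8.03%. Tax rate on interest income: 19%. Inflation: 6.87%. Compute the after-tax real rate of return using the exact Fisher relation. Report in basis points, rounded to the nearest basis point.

-34 basis points

After-tax nominal return = 8.03% × (1 − 0.19) = 6.5043%.
1 + r = 1.065043 / 1.06870 = 0.996578
After-tax real rate = 0.996578 − 1 → -34 basis points.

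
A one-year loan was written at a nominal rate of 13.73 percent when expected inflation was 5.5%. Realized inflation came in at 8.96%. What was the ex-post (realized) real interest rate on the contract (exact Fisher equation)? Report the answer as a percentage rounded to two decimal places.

Ex-post: (1 + 0.1373)/(1 + 0.0896) − 1 = 4.3778%
So the realized real rate is 4.38%.

4.38%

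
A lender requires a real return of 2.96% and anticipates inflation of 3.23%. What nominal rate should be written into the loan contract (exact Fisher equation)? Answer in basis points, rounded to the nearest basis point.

(1 + i) = (1 + r)(1 + π) = 1.02960 × 1.03230 = 1.06285608
i = 1.06285608 − 1, so the required nominal rate is 629 basis points.

629 basis points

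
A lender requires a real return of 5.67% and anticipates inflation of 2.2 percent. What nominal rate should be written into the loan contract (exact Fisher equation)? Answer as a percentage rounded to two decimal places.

(1 + i) = (1 + r)(1 + π) = 1.05670 × 1.02200 = 1.0799474
i = 1.0799474 − 1, so the required nominal rate is 7.99%.

7.99%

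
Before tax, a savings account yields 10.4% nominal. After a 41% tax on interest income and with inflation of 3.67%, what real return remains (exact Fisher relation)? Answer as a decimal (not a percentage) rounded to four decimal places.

After-tax nominal return = 10.4% × (1 − 0.41) = 6.1360%.
1 + r = 1.06136 / 1.03670 = 1.023787
After-tax real rate = 1.023787 − 1 → 0.0238.

0.0238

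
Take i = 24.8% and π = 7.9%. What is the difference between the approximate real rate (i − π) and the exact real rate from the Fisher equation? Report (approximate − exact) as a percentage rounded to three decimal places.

1.237%

Approximate: r ≈ 24.800% − 7.900% = 16.9000%
Exact: (1 + 0.2480)/(1 + 0.0790) − 1 = 15.6627%
Error = 16.9000% − 15.6627% = 1.2373% → 1.237%.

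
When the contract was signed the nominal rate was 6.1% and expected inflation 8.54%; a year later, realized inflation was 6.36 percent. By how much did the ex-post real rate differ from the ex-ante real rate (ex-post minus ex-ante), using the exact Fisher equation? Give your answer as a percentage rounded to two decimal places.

2.00%

Ex-ante: (1 + 0.0610)/(1 + 0.0854) − 1 = -2.2480%
Ex-post: (1 + 0.0610)/(1 + 0.0636) − 1 = -0.2445%
Difference (ex-post − ex-ante) = 2.0036% → 2.00%.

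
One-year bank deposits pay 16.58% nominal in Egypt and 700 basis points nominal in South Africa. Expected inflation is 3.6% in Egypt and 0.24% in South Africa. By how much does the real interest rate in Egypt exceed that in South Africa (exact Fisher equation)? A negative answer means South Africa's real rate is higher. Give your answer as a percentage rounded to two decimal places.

Egypt: (1 + 0.1658)/(1 + 0.0360) − 1 = 12.5290%
South Africa: (1 + 0.0700)/(1 + 0.0024) − 1 = 6.7438%
Differential = 12.5290% − 6.7438% = 5.7851% → 5.79%.

5.79%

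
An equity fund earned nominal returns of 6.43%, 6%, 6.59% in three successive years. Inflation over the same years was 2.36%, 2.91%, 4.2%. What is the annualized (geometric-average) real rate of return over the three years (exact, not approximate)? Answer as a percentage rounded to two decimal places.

3.09%

Nominal growth factor = 1.0643 × 1.0600 × 1.0659 = 1.20250361
Price-level growth factor = 1.0236 × 1.0291 × 1.0420 = 1.09762900
Real growth factor = 1.20250361 / 1.09762900 = 1.09554650
Annualized real rate = 1.09554650^(1/3) − 1 = 3.0885% → 3.09%.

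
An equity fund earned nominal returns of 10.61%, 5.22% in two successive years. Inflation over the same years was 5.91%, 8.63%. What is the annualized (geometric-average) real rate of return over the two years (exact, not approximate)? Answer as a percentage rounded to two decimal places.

Compound the nominal returns: 1.1061 × 1.0522 = 1.16383842.
Compound inflation: 1.0591 × 1.0863 = 1.15050033.
Deflate: 1.16383842 / 1.15050033 = 1.01159330.
Annualized real rate = 1.01159330^(1/2) − 1 = 0.5780% → 0.58%.

0.58%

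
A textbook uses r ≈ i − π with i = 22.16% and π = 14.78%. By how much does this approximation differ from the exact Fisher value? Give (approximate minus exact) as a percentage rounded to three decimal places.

Approximate: r ≈ 22.160% − 14.780% = 7.3800%
Exact: (1 + 0.2216)/(1 + 0.1478) − 1 = 6.4297%
Error = 7.3800% − 6.4297% = 0.9503% → 0.950%.

0.950%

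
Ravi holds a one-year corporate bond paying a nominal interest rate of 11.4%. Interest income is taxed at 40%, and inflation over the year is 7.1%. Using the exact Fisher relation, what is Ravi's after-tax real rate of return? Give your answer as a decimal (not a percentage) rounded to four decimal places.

-0.0024

After-tax nominal return = 11.4% × (1 − 0.4) = 6.8400%.
1 + r = 1.06840 / 1.07100 = 0.997572
After-tax real rate = 0.997572 − 1 → -0.0024.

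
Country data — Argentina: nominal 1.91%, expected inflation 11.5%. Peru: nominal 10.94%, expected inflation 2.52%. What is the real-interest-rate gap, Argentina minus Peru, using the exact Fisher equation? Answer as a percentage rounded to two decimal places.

Argentina: (1 + 0.0191)/(1 + 0.1150) − 1 = -8.6009%
Peru: (1 + 0.1094)/(1 + 0.0252) − 1 = 8.2130%
Differential = -8.6009% − 8.2130% = -16.8139% → -16.81%.

-16.81%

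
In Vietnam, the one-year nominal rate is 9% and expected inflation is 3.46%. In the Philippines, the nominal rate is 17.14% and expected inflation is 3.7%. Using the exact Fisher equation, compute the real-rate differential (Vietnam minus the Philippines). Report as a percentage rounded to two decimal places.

Vietnam: (1 + 0.0900)/(1 + 0.0346) − 1 = 5.3547%
The Philippines: (1 + 0.1714)/(1 + 0.0370) − 1 = 12.9605%
Differential = 5.3547% − 12.9605% = -7.6057% → -7.61%.

-7.61%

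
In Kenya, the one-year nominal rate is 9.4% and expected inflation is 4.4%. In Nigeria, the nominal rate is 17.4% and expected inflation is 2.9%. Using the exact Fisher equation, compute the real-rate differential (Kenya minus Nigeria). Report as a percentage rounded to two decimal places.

Kenya: (1 + 0.0940)/(1 + 0.0440) − 1 = 4.7893%
Nigeria: (1 + 0.1740)/(1 + 0.0290) − 1 = 14.0914%
Differential = 4.7893% − 14.0914% = -9.3021% → -9.30%.

-9.30%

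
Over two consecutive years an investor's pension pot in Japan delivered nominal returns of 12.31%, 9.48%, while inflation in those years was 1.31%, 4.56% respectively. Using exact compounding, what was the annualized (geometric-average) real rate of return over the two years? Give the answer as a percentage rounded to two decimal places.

7.74%

Nominal growth factor = 1.1231 × 1.0948 = 1.22956988
Price-level growth factor = 1.0131 × 1.0456 = 1.05929736
Real growth factor = 1.22956988 / 1.05929736 = 1.16074100
Annualized real rate = 1.16074100^(1/2) − 1 = 7.7377% → 7.74%.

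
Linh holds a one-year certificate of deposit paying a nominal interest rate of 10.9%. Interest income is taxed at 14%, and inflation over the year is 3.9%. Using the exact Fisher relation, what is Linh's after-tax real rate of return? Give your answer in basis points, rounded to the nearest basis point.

527 basis points

After-tax nominal return = 10.9% × (1 − 0.14) = 9.3740%.
1 + r = 1.09374 / 1.03900 = 1.052685
After-tax real rate = 1.052685 − 1 → 527 basis points.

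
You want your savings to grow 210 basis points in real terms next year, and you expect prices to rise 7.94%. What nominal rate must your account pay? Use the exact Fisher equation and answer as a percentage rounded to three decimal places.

10.207%

(1 + i) = (1 + r)(1 + π) = 1.02100 × 1.07940 = 1.1020674
i = 1.1020674 − 1, so the required nominal rate is 10.207%.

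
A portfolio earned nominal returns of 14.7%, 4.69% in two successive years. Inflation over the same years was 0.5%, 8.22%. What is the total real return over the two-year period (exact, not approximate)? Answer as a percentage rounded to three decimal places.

Nominal growth factor = 1.1470 × 1.0469 = 1.200794
Price-level growth factor = 1.0050 × 1.0822 = 1.087611
Real growth factor = 1.200794 / 1.087611 = 1.104066
Total real return = 1.104066 − 1 → 10.407%.

10.407%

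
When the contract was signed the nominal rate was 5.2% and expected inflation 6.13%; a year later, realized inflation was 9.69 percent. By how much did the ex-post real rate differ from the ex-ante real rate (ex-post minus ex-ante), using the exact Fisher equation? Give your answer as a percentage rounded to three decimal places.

Ex-ante: (1 + 0.0520)/(1 + 0.0613) − 1 = -0.8763%
Ex-post: (1 + 0.0520)/(1 + 0.0969) − 1 = -4.0934%
Difference (ex-post − ex-ante) = -3.2171% → -3.217%.

-3.217%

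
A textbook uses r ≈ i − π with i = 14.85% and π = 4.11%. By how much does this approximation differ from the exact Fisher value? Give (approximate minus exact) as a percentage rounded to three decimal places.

Approximate: r ≈ 14.850% − 4.110% = 10.7400%
Exact: (1 + 0.1485)/(1 + 0.0411) − 1 = 10.3160%
Error = 10.7400% − 10.3160% = 0.4240% → 0.424%.

0.424%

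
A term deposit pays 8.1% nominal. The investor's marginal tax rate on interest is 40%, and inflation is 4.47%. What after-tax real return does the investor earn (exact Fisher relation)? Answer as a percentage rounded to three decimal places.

After-tax nominal return = 8.1% × (1 − 0.4) = 4.8600%.
1 + r = 1.04860 / 1.04470 = 1.003733
After-tax real rate = 1.003733 − 1 → 0.373%.

0.373%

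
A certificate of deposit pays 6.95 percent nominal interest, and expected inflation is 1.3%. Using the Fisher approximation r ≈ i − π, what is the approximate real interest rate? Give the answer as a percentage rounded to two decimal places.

r ≈ i − π = 6.95% − 1.3% = 5.65%.

5.65%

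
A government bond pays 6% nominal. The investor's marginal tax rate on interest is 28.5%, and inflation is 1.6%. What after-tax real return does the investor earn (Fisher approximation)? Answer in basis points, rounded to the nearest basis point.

After-tax nominal return = 6% × (1 − 0.285) = 4.2900%.
r ≈ 4.2900% − 1.6% → 269 basis points.

269 basis points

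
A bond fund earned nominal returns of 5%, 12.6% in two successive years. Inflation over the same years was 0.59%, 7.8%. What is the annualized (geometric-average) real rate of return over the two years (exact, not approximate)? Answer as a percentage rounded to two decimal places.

4.42%

Nominal growth factor = 1.0500 × 1.1260 = 1.18230000
Price-level growth factor = 1.0059 × 1.0780 = 1.08436020
Real growth factor = 1.18230000 / 1.08436020 = 1.09032036
Annualized real rate = 1.09032036^(1/2) − 1 = 4.4184% → 4.42%.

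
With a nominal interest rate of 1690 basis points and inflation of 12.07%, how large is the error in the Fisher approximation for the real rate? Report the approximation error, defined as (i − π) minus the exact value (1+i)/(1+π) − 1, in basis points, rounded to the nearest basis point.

52 basis points

Approximate: r ≈ 16.900% − 12.070% = 4.8300%
Exact: (1 + 0.1690)/(1 + 0.1207) − 1 = 4.3098%
Error = 4.8300% − 4.3098% = 0.5202% → 52 basis points.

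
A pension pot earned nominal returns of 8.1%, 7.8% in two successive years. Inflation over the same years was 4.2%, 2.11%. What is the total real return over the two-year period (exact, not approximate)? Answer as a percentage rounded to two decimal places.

Nominal growth factor = 1.0810 × 1.0780 = 1.165318
Price-level growth factor = 1.0420 × 1.0211 = 1.063986
Real growth factor = 1.165318 / 1.063986 = 1.095238
Total real return = 1.095238 − 1 → 9.52%.

9.52%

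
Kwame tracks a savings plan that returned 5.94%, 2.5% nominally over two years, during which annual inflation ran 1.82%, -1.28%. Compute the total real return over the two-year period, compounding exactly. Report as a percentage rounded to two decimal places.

Nominal growth factor = 1.0594 × 1.0250 = 1.085885
Price-level growth factor = 1.0182 × 0.9872 = 1.005167
Real growth factor = 1.085885 / 1.005167 = 1.080303
Total real return = 1.080303 − 1 → 8.03%.

8.03%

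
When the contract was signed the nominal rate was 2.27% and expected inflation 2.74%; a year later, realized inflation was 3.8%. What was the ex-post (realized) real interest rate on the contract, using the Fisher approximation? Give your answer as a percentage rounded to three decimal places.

Ex-post: 2.27% − 3.8% = -1.530%
So the realized real rate is -1.530%.

-1.530%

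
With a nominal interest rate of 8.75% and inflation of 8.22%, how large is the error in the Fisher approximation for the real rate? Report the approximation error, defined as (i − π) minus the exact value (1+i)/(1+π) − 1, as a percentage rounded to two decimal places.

0.04%

Approximate: r ≈ 8.750% − 8.220% = 0.5300%
Exact: (1 + 0.0875)/(1 + 0.0822) − 1 = 0.4897%
Error = 0.5300% − 0.4897% = 0.0403% → 0.04%.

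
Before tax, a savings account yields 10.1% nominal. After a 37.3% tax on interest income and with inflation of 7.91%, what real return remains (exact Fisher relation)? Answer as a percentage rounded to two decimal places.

After-tax nominal return = 10.1% × (1 − 0.373) = 6.3327%.
1 + r = 1.063327 / 1.07910 = 0.985383
After-tax real rate = 0.985383 − 1 → -1.46%.

-1.46%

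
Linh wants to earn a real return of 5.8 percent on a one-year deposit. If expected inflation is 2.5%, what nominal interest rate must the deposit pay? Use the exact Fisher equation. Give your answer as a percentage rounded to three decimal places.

(1 + i) = (1 + r)(1 + π) = 1.05800 × 1.02500 = 1.08445
i = 1.08445 − 1, so the required nominal rate is 8.445%.

8.445%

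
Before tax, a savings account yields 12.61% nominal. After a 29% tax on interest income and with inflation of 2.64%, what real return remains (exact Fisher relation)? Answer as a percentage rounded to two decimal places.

6.15%

After-tax nominal return = 12.61% × (1 − 0.29) = 8.9531%.
1 + r = 1.089531 / 1.02640 = 1.061507
After-tax real rate = 1.061507 − 1 → 6.15%.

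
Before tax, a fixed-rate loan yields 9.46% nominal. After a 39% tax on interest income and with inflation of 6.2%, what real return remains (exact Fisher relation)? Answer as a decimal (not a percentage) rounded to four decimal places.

After-tax nominal return = 9.46% × (1 − 0.39) = 5.7706%.
1 + r = 1.057706 / 1.06200 = 0.995957
After-tax real rate = 0.995957 − 1 → -0.0040.

-0.0040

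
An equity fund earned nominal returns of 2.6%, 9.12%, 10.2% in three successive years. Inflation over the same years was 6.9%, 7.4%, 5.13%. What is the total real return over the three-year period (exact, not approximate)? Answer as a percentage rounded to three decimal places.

2.217%

Nominal growth factor = 1.0260 × 1.0912 × 1.1020 = 1.233767
Price-level growth factor = 1.0690 × 1.0740 × 1.0513 = 1.207004
Real growth factor = 1.233767 / 1.207004 = 1.022174
Total real return = 1.022174 − 1 → 2.217%.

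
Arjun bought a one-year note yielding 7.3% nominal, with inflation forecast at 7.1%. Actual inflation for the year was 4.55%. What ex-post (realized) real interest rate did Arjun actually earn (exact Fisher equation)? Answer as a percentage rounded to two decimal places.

2.63%

Ex-post: (1 + 0.0730)/(1 + 0.0455) − 1 = 2.6303%
So the realized real rate is 2.63%.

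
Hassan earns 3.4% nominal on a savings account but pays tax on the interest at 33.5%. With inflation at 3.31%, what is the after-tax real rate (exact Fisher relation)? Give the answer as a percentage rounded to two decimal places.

-1.02%

After-tax nominal return = 3.4% × (1 − 0.335) = 2.2610%.
1 + r = 1.02261 / 1.03310 = 0.989846
After-tax real rate = 0.989846 − 1 → -1.02%.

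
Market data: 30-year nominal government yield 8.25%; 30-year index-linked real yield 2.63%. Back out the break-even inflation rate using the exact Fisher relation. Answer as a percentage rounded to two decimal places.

(1 + π) = (1 + i)/(1 + r) = 1.08250 / 1.02630 = 1.054760
Break-even inflation = 1.054760 − 1 → 5.48%.

5.48%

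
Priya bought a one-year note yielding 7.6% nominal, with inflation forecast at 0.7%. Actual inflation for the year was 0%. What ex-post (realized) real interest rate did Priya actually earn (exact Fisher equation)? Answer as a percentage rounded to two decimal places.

7.60%

Ex-post: (1 + 0.0760)/(1 + 0.0000) − 1 = 7.6000%
So the realized real rate is 7.60%.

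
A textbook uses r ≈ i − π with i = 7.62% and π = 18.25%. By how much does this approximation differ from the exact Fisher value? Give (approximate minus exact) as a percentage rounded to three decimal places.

-1.641%

Approximate: r ≈ 7.620% − 18.250% = -10.6300%
Exact: (1 + 0.0762)/(1 + 0.1825) − 1 = -8.9894%
Error = -10.6300% − (-8.9894%) = -1.6406% → -1.641%.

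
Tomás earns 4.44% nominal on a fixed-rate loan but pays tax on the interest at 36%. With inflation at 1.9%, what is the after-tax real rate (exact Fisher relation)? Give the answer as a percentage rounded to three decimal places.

After-tax nominal return = 4.44% × (1 − 0.36) = 2.8416%.
1 + r = 1.028416 / 1.01900 = 1.009240
After-tax real rate = 1.009240 − 1 → 0.924%.

0.924%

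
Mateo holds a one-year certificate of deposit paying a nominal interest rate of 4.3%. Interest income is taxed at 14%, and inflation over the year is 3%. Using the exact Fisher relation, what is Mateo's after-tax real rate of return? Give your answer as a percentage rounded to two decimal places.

0.68%

After-tax nominal return = 4.3% × (1 − 0.14) = 3.6980%.
1 + r = 1.03698 / 1.03000 = 1.006777
After-tax real rate = 1.006777 − 1 → 0.68%.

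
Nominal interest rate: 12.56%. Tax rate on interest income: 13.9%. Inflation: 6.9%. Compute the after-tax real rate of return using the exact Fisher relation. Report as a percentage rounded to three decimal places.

After-tax nominal return = 12.56% × (1 − 0.139) = 10.81416%.
1 + r = 1.1081416 / 1.06900 = 1.0366152
After-tax real rate = 1.0366152 − 1 → 3.662%.

3.662%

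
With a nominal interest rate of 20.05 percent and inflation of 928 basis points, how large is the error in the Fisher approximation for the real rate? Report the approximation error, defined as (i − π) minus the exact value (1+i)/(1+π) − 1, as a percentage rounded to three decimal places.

Approximate: r ≈ 20.050% − 9.280% = 10.7700%
Exact: (1 + 0.2005)/(1 + 0.0928) − 1 = 9.8554%
Error = 10.7700% − 9.8554% = 0.9146% → 0.915%.

0.915%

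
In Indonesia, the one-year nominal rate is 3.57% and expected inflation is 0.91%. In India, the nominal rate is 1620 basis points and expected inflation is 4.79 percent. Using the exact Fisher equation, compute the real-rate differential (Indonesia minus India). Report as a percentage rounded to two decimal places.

Indonesia: (1 + 0.0357)/(1 + 0.0091) − 1 = 2.6360%
India: (1 + 0.1620)/(1 + 0.0479) − 1 = 10.8884%
Differential = 2.6360% − 10.8884% = -8.2524% → -8.25%.

-8.25%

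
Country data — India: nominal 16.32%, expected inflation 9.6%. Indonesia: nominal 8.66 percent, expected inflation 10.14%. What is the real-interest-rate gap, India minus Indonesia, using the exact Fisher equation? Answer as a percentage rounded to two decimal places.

India: (1 + 0.1632)/(1 + 0.0960) − 1 = 6.1314%
Indonesia: (1 + 0.0866)/(1 + 0.1014) − 1 = -1.3437%
Differential = 6.1314% − (-1.3437%) = 7.4751% → 7.48%.

7.48%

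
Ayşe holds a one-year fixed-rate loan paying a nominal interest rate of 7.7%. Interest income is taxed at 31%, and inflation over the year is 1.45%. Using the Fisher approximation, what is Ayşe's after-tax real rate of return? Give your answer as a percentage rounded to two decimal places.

3.86%

After-tax nominal return = 7.7% × (1 − 0.31) = 5.3130%.
r ≈ 5.3130% − 1.45% → 3.86%.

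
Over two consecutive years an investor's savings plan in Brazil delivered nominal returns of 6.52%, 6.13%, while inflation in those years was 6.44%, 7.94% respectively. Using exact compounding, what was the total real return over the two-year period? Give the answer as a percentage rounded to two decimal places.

Compound the nominal returns: 1.0652 × 1.0613 = 1.130497.
Compound inflation: 1.0644 × 1.0794 = 1.148913.
Deflate: 1.130497 / 1.148913 = 0.983970.
Total real return = 0.983970 − 1 → -1.60%.

-1.60%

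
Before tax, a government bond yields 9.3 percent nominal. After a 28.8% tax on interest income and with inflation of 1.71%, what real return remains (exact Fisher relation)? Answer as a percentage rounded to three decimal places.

4.829%

After-tax nominal return = 9.3% × (1 − 0.288) = 6.6216%.
1 + r = 1.066216 / 1.01710 = 1.048290
After-tax real rate = 1.048290 − 1 → 4.829%.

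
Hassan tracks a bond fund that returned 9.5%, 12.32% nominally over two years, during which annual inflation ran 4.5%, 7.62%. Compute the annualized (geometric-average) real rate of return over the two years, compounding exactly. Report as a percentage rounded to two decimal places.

4.58%

Nominal growth factor = 1.0950 × 1.1232 = 1.22990400
Price-level growth factor = 1.0450 × 1.0762 = 1.12462900
Real growth factor = 1.22990400 / 1.12462900 = 1.09360865
Annualized real rate = 1.09360865^(1/2) − 1 = 4.5757% → 4.58%.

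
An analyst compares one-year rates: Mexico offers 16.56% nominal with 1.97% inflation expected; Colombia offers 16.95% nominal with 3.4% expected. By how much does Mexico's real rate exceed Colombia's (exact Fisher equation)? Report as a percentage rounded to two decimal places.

1.20%

Mexico: (1 + 0.1656)/(1 + 0.0197) − 1 = 14.3081%
Colombia: (1 + 0.1695)/(1 + 0.0340) − 1 = 13.1044%
Differential = 14.3081% − 13.1044% = 1.2037% → 1.20%.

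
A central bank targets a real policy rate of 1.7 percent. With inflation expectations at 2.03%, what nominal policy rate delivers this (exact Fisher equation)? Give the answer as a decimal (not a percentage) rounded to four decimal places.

(1 + i) = (1 + r)(1 + π) = 1.01700 × 1.02030 = 1.0376451
i = 1.0376451 − 1, so the required nominal rate is 0.0376.

0.0376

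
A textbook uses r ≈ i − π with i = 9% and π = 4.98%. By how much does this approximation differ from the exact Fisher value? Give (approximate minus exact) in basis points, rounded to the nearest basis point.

Approximate: r ≈ 9.000% − 4.980% = 4.0200%
Exact: (1 + 0.0900)/(1 + 0.0498) − 1 = 3.8293%
Error = 4.0200% − 3.8293% = 0.1907% → 19 basis points.

19 basis points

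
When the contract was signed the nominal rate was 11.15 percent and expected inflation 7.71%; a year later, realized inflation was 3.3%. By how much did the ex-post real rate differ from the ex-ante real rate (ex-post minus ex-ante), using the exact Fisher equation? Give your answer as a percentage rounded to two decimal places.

Ex-ante: (1 + 0.1115)/(1 + 0.0771) − 1 = 3.1938%
Ex-post: (1 + 0.1115)/(1 + 0.0330) − 1 = 7.5992%
Difference (ex-post − ex-ante) = 4.4055% → 4.41%.

4.41%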